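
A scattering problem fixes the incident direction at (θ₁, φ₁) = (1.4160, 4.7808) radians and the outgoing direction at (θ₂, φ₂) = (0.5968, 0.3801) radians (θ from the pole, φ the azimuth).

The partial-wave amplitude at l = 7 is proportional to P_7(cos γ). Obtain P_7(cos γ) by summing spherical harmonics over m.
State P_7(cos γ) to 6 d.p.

0.092001

Expand P_7 via completeness: Σ_{m} conj(Y_{7,m}) at Ω₁ times Y_{7,m} at Ω₂ —
  term(m=-7) = +0.003334-0.002335i   from Y*(Ω₁)=-0.211803+0.407953i, Y(Ω₂)=-0.007850-0.004096i
  term(m=-6) = +0.003859+0.012504i   from Y*(Ω₁)=-0.246086-0.107093i, Y(Ω₂)=-0.031776-0.036983i
  term(m=-5) = +0.038766+0.000479i   from Y*(Ω₁)=-0.080079+0.224908i, Y(Ω₂)=-0.052576-0.153643i
  term(m=-4) = -0.032974+0.098171i   from Y*(Ω₁)=-0.279372-0.078416i, Y(Ω₂)=+0.017979-0.356445i
  term(m=-3) = +0.063173+0.046617i   from Y*(Ω₁)=-0.032880+0.157953i, Y(Ω₂)=+0.203077-0.442220i
  term(m=-2) = -0.065048+0.046771i   from Y*(Ω₁)=-0.290821-0.040041i, Y(Ω₂)=+0.197780-0.188055i
  term(m=-1) = -0.009975-0.030960i   from Y*(Ω₁)=-0.008908+0.130008i, Y(Ω₂)=-0.231794+0.092608i
  term(m=+0) = +0.107550+0.000000i   from Y*(Ω₁)=-0.293709-0.000000i, Y(Ω₂)=-0.366179+0.000000i
  term(m=+1) = -0.009975+0.030960i   from Y*(Ω₁)=+0.008908+0.130008i, Y(Ω₂)=+0.231794+0.092608i
  term(m=+2) = -0.065048-0.046771i   from Y*(Ω₁)=-0.290821+0.040041i, Y(Ω₂)=+0.197780+0.188055i
  term(m=+3) = +0.063173-0.046617i   from Y*(Ω₁)=+0.032880+0.157953i, Y(Ω₂)=-0.203077-0.442220i
  term(m=+4) = -0.032974-0.098171i   from Y*(Ω₁)=-0.279372+0.078416i, Y(Ω₂)=+0.017979+0.356445i
  term(m=+5) = +0.038766-0.000479i   from Y*(Ω₁)=+0.080079+0.224908i, Y(Ω₂)=+0.052576-0.153643i
  term(m=+6) = +0.003859-0.012504i   from Y*(Ω₁)=-0.246086+0.107093i, Y(Ω₂)=-0.031776+0.036983i
  term(m=+7) = +0.003334+0.002335i   from Y*(Ω₁)=+0.211803+0.407953i, Y(Ω₂)=+0.007850-0.004096i
Σ over m = +0.109818+0.000000i; ×(4π/15) → +0.092001+0.000000i. Real part: 0.092001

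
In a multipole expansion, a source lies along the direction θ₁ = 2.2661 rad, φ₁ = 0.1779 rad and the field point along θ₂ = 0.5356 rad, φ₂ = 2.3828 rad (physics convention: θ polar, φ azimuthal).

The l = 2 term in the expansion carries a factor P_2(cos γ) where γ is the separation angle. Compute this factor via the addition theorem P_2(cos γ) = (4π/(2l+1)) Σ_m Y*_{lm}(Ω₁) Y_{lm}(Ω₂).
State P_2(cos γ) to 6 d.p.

0.419824

Addition theorem: P_2(cos γ) = (4π/5) Σ_m Y*_{lm}(Ω₁) Y_{lm}(Ω₂), m = −2…2:
  term(m=-2) = (-0.006828, 0.021873)   from Y*(Ω₁)=(0.213486, 0.079335), Y(Ω₂)=(0.005351, 0.100468)
  term(m=-1) = (0.076338, 0.103802)   from Y*(Ω₁)=(-0.374023, -0.067250), Y(Ω₂)=(-0.246046, -0.233290)
  term(m=+0) = (0.028023, 0.000000)   from Y*(Ω₁)=(0.072911, -0.000000), Y(Ω₂)=(0.384338, 0.000000)
  term(m=+1) = (0.076338, -0.103802)   from Y*(Ω₁)=(0.374023, -0.067250), Y(Ω₂)=(0.246046, -0.233290)
  term(m=+2) = (-0.006828, -0.021873)   from Y*(Ω₁)=(0.213486, -0.079335), Y(Ω₂)=(0.005351, -0.100468)
Accumulated sum (0.167043, -0.000000); after 4π/(2l+1) scaling, (0.419824, -0.000000) ⇒ P_2 = 0.419824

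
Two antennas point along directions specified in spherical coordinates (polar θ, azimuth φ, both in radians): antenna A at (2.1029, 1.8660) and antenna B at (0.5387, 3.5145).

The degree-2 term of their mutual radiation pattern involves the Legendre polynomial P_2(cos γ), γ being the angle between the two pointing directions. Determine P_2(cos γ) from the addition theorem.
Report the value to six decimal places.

-0.168914

Summing Y*_{l m}(θ₁,φ₁)·Y_{l m}(θ₂,φ₂) over m ∈ [−2, 2]; prefactor 4π/(2·2+1) = 2.513274:
  term(m=-2) = -0.02881 + 0.00451j   from Y*(Ω₁)=-0.23829 - 0.15969j, Y(Ω₂)=0.07468 - 0.06899j
  term(m=-1) = 0.00892 + 0.11456j   from Y*(Ω₁)=0.09827 - 0.32315j, Y(Ω₂)=-0.31682 + 0.12394j
  term(m=+0) = -0.02743 + 0.00000j   from Y*(Ω₁)=-0.07184 + 0.00000j, Y(Ω₂)=0.38176 + 0.00000j
  term(m=+1) = 0.00892 - 0.11456j   from Y*(Ω₁)=-0.09827 - 0.32315j, Y(Ω₂)=0.31682 + 0.12394j
  term(m=+2) = -0.02881 - 0.00451j   from Y*(Ω₁)=-0.23829 + 0.15969j, Y(Ω₂)=0.07468 + 0.06899j
Accumulated sum -0.06721 + 0.00000j; after 4π/(2l+1) scaling, -0.16891 + 0.00000j ⇒ P_2 = -0.168914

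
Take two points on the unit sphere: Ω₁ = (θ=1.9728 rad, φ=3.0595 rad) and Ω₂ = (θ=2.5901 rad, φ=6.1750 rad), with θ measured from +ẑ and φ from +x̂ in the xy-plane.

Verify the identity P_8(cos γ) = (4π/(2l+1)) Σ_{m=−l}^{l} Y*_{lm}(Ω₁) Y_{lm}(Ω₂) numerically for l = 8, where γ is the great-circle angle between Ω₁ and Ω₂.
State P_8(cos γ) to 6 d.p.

Term-by-term m-sum for l=8 (normalisation 4π/17 = 0.739198):
  [-8]  conj(Y_{8,-8})(Ω₁) = 0.21001 - 0.16190j ; Y_{8,-8}(Ω₂) = 0.00190 + 0.00223j ; Δ = 0.00076 + 0.00016j
  [-7]  conj(Y_{8,-7})(Ω₁) = 0.37852 - 0.24511j ; Y_{8,-7}(Ω₂) = -0.01383 - 0.01308j ; Δ = -0.00844 - 0.00156j
  [-6]  conj(Y_{8,-6})(Ω₁) = 0.26117 - 0.14017j ; Y_{8,-6}(Ω₂) = 0.06131 + 0.04652j ; Δ = 0.02253 + 0.00356j
  [-5]  conj(Y_{8,-5})(Ω₁) = -0.13551 + 0.05897j ; Y_{8,-5}(Ω₂) = -0.18480 - 0.11101j ; Δ = 0.03159 + 0.00414j
  [-4]  conj(Y_{8,-4})(Ω₁) = -0.33463 + 0.11401j ; Y_{8,-4}(Ω₂) = 0.37838 + 0.17479j ; Δ = -0.14655 - 0.01535j
  [-3]  conj(Y_{8,-3})(Ω₁) = -0.01712 + 0.00430j ; Y_{8,-3}(Ω₂) = -0.47303 - 0.15915j ; Δ = 0.00878 + 0.00069j
  [-2]  conj(Y_{8,-2})(Ω₁) = 0.32707 - 0.05419j ; Y_{8,-2}(Ω₂) = 0.19708 + 0.04332j ; Δ = 0.06680 + 0.00349j
  [-1]  conj(Y_{8,-1})(Ω₁) = 0.08424 - 0.00693j ; Y_{8,-1}(Ω₂) = 0.32588 + 0.03539j ; Δ = 0.02770 + 0.00072j
  [+0]  conj(Y_{8,0})(Ω₁) = -0.31842 + 0.00000j ; Y_{8,0}(Ω₂) = -0.32455 + 0.00000j ; Δ = 0.10334 + 0.00000j
  [+1]  conj(Y_{8,1})(Ω₁) = -0.08424 - 0.00693j ; Y_{8,1}(Ω₂) = -0.32588 + 0.03539j ; Δ = 0.02770 - 0.00072j
  [+2]  conj(Y_{8,2})(Ω₁) = 0.32707 + 0.05419j ; Y_{8,2}(Ω₂) = 0.19708 - 0.04332j ; Δ = 0.06680 - 0.00349j
  [+3]  conj(Y_{8,3})(Ω₁) = 0.01712 + 0.00430j ; Y_{8,3}(Ω₂) = 0.47303 - 0.15915j ; Δ = 0.00878 - 0.00069j
  [+4]  conj(Y_{8,4})(Ω₁) = -0.33463 - 0.11401j ; Y_{8,4}(Ω₂) = 0.37838 - 0.17479j ; Δ = -0.14655 + 0.01535j
  [+5]  conj(Y_{8,5})(Ω₁) = 0.13551 + 0.05897j ; Y_{8,5}(Ω₂) = 0.18480 - 0.11101j ; Δ = 0.03159 - 0.00414j
  [+6]  conj(Y_{8,6})(Ω₁) = 0.26117 + 0.14017j ; Y_{8,6}(Ω₂) = 0.06131 - 0.04652j ; Δ = 0.02253 - 0.00356j
  [+7]  conj(Y_{8,7})(Ω₁) = -0.37852 - 0.24511j ; Y_{8,7}(Ω₂) = 0.01383 - 0.01308j ; Δ = -0.00844 + 0.00156j
  [+8]  conj(Y_{8,8})(Ω₁) = 0.21001 + 0.16190j ; Y_{8,8}(Ω₂) = 0.00190 - 0.00223j ; Δ = 0.00076 - 0.00016j
Total Σ_m = 0.10970 + 0.00000j. Multiply by 0.739198: 0.08109 + 0.00000j. P_8(cos γ) = 0.081089

0.081089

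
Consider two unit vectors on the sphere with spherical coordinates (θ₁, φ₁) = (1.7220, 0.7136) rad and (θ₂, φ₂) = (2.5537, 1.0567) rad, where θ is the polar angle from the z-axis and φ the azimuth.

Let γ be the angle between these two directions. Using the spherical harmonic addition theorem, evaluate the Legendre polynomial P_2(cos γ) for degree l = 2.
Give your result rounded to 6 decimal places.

0.117600

Addition theorem: P_2(cos γ) = (4π/5) Σ_m Y*_{lm}(Ω₁) Y_{lm}(Ω₂), m = −2…2:
  [-2]  conj(Y_{2,-2})(Ω₁) = 0.05402 + 0.37362j ; Y_{2,-2}(Ω₂) = -0.06135 - 0.10175j ; Δ = 0.03470 - 0.02842j
  [-1]  conj(Y_{2,-1})(Ω₁) = -0.08697 - 0.07530j ; Y_{2,-1}(Ω₂) = -0.17532 + 0.31044j ; Δ = 0.03862 - 0.01380j
  [+0]  conj(Y_{2,0})(Ω₁) = -0.29392 + 0.00000j ; Y_{2,0}(Ω₂) = 0.33975 + 0.00000j ; Δ = -0.09986 + 0.00000j
  [+1]  conj(Y_{2,1})(Ω₁) = 0.08697 - 0.07530j ; Y_{2,1}(Ω₂) = 0.17532 + 0.31044j ; Δ = 0.03862 + 0.01380j
  [+2]  conj(Y_{2,2})(Ω₁) = 0.05402 - 0.37362j ; Y_{2,2}(Ω₂) = -0.06135 + 0.10175j ; Δ = 0.03470 + 0.02842j
Accumulated sum 0.04679 + 0.00000j; after 4π/(2l+1) scaling, 0.11760 + 0.00000j ⇒ P_2 = 0.117600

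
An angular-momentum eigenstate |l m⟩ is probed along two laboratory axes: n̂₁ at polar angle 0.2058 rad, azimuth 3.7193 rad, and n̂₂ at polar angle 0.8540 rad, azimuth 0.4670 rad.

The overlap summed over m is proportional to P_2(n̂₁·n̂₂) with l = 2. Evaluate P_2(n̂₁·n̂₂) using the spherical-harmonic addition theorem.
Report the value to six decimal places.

-0.139865

Term-by-term m-sum for l=2 (normalisation 4π/5 = 2.513274):
  term(m=-2) = +0.003455+0.000778i   from Y*(Ω₁)=+0.006509+0.014759i, Y(Ω₂)=+0.130551-0.176522i
  term(m=-1) = -0.058771-0.006533i   from Y*(Ω₁)=-0.129460-0.084395i, Y(Ω₂)=+0.341672-0.172270i
  term(m=+0) = +0.054982+0.000000i   from Y*(Ω₁)=+0.591272-0.000000i, Y(Ω₂)=+0.092990+0.000000i
  term(m=+1) = -0.058771+0.006533i   from Y*(Ω₁)=+0.129460-0.084395i, Y(Ω₂)=-0.341672-0.172270i
  term(m=+2) = +0.003455-0.000778i   from Y*(Ω₁)=+0.006509-0.014759i, Y(Ω₂)=+0.130551+0.176522i
Σ over m = -0.055651+0.000000i; ×(4π/5) → -0.139865+0.000000i. Real part: -0.139865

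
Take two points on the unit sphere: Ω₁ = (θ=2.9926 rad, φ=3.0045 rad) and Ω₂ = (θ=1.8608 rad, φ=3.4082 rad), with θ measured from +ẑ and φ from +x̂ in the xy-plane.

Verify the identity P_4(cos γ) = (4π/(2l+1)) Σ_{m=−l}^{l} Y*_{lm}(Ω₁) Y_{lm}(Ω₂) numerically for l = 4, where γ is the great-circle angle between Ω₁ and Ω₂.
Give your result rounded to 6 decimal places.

Term-by-term m-sum for l=4 (normalisation 4π/9 = 1.396263):
  m=-4: 0.00018 - 0.00011j × 0.18031 - 0.32666j = -0.00000 - 0.00008j  (running Σ = -0.00000 - 0.00008j)
  m=-3: 0.00371 - 0.00162j × 0.21945 - 0.22588j = 0.00045 - 0.00119j  (running Σ = 0.00045 - 0.00127j)
  m=-2: 0.04148 - 0.01167j × -0.11311 + 0.06676j = -0.00391 + 0.00409j  (running Σ = -0.00347 + 0.00282j)
  m=-1: 0.26457 - 0.03650j × -0.30358 + 0.08291j = -0.07729 + 0.03302j  (running Σ = -0.08076 + 0.03583j)
  m=0: 0.75484 + 0.00000j × 0.08261 + 0.00000j = 0.06236 + 0.00000j  (running Σ = -0.01840 + 0.03583j)
  m=1: -0.26457 - 0.03650j × 0.30358 + 0.08291j = -0.07729 - 0.03302j  (running Σ = -0.09570 + 0.00282j)
  m=2: 0.04148 + 0.01167j × -0.11311 - 0.06676j = -0.00391 - 0.00409j  (running Σ = -0.09961 - 0.00127j)
  m=3: -0.00371 - 0.00162j × -0.21945 - 0.22588j = 0.00045 + 0.00119j  (running Σ = -0.09916 - 0.00008j)
  m=4: 0.00018 + 0.00011j × 0.18031 + 0.32666j = -0.00000 + 0.00008j  (running Σ = -0.09917 + 0.00000j)
Σ over m = -0.09917 + 0.00000j; ×(4π/9) → -0.13846 + 0.00000j. Real part: -0.138461

-0.138461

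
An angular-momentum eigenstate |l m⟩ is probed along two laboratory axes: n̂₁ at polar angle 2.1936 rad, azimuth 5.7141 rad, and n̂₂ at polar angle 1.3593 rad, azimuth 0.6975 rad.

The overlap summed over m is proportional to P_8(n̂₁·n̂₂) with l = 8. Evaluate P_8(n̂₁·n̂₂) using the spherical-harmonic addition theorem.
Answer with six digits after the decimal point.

Expand P_8 via completeness: Σ_{m} conj(Y_{8,m}) at Ω₁ times Y_{8,m} at Ω₂ —
  m=-8: (-0.015529, 0.096407) × (0.328307, 0.278322) = (-0.031930, 0.027329)  (running Σ = (-0.031930, 0.027329))
  m=-7: (0.186810, -0.209253) × (0.062578, 0.364309) = (0.087923, 0.054962)  (running Σ = (0.055993, 0.082291))
  m=-6: (-0.427175, 0.119568) × (0.056097, -0.096318) = (-0.012447, 0.047852)  (running Σ = (0.043546, 0.130143))
  m=-5: (0.337438, 0.102966) × (0.335590, -0.120946) = (0.125694, -0.006257)  (running Σ = (0.169240, 0.123885))
  m=-4: (0.030681, 0.036019) × (0.005669, 0.002080) = (0.000099, 0.000268)  (running Σ = (0.169339, 0.124153))
  m=-3: (-0.049453, -0.360151) × (-0.164831, -0.286750) = (-0.095122, 0.073545)  (running Σ = (0.074217, 0.197698))
  m=-2: (-0.061924, 0.134092) × (0.010180, -0.057308) = (0.007054, 0.004914)  (running Σ = (0.081271, 0.202612))
  m=-1: (-0.254639, 0.162887) × (-0.241574, 0.202445) = (0.028538, -0.090900)  (running Σ = (0.109810, 0.111712))
  m=0: (0.196800, -0.000000) × (-0.073341, 0.000000) = (-0.014434, 0.000000)  (running Σ = (0.095376, 0.111712))
  m=1: (0.254639, 0.162887) × (0.241574, 0.202445) = (0.028538, 0.090900)  (running Σ = (0.123915, 0.202612))
  m=2: (-0.061924, -0.134092) × (0.010180, 0.057308) = (0.007054, -0.004914)  (running Σ = (0.130969, 0.197698))
  m=3: (0.049453, -0.360151) × (0.164831, -0.286750) = (-0.095122, -0.073545)  (running Σ = (0.035847, 0.124153))
  m=4: (0.030681, -0.036019) × (0.005669, -0.002080) = (0.000099, -0.000268)  (running Σ = (0.035946, 0.123885))
  m=5: (-0.337438, 0.102966) × (-0.335590, -0.120946) = (0.125694, 0.006257)  (running Σ = (0.161640, 0.130143))
  m=6: (-0.427175, -0.119568) × (0.056097, 0.096318) = (-0.012447, -0.047852)  (running Σ = (0.149194, 0.082291))
  m=7: (-0.186810, -0.209253) × (-0.062578, 0.364309) = (0.087923, -0.054962)  (running Σ = (0.237117, 0.027329))
  m=8: (-0.015529, -0.096407) × (0.328307, -0.278322) = (-0.031930, -0.027329)  (running Σ = (0.205186, -0.000000))
Total Σ_m = (0.205186, -0.000000). Multiply by 0.739198: (0.151673, -0.000000). P_8(cos γ) = 0.151673

0.151673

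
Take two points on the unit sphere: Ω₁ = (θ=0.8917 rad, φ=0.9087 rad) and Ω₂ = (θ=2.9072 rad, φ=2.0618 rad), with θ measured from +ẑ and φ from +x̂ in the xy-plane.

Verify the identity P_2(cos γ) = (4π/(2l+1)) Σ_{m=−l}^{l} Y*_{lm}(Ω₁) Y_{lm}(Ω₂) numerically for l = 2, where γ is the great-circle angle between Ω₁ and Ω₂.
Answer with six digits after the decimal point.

-0.066474

Term-by-term m-sum for l=2 (normalisation 4π/5 = 2.513274):
  m=-2: -0.05710 + 0.22681j × -0.01157 + 0.01733j = -0.00327 - 0.00361j  (running Σ = -0.00327 - 0.00361j)
  m=-1: 0.23212 + 0.29780j × 0.08229 + 0.15390j = -0.02673 + 0.06023j  (running Σ = -0.03000 + 0.05662j)
  m=0: 0.05787 + 0.00000j × 0.57975 + 0.00000j = 0.03355 + 0.00000j  (running Σ = 0.00355 + 0.05662j)
  m=1: -0.23212 + 0.29780j × -0.08229 + 0.15390j = -0.02673 - 0.06023j  (running Σ = -0.02318 - 0.00361j)
  m=2: -0.05710 - 0.22681j × -0.01157 - 0.01733j = -0.00327 + 0.00361j  (running Σ = -0.02645 + 0.00000j)
Total Σ_m = -0.02645 + 0.00000j. Multiply by 2.513274: -0.06647 + 0.00000j. P_2(cos γ) = -0.066474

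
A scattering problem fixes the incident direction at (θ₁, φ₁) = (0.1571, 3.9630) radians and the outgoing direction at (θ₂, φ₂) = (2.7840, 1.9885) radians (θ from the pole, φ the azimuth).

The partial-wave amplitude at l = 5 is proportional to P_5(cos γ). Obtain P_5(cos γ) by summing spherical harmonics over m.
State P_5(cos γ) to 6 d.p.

-0.339545

Addition theorem: P_5(cos γ) = (4π/11) Σ_m Y*_{lm}(Ω₁) Y_{lm}(Ω₂), m = −5…5:
  [-5]  conj(Y_{5,-5})(Ω₁) = 0.00002 + 0.00004j ; Y_{5,-5}(Ω₂) = -0.00212 + 0.00121j ; Δ = -0.00000 - 0.00000j
  [-4]  conj(Y_{5,-4})(Ω₁) = -0.00086 - 0.00012j ; Y_{5,-4}(Ω₂) = 0.00206 + 0.02053j ; Δ = 0.00000 - 0.00002j
  [-3]  conj(Y_{5,-3})(Ω₁) = 0.00803 - 0.00646j ; Y_{5,-3}(Ω₂) = 0.09720 + 0.03196j ; Δ = 0.00099 - 0.00037j
  [-2]  conj(Y_{5,-2})(Ω₁) = -0.00568 + 0.07873j ; Y_{5,-2}(Ω₂) = 0.21301 - 0.23546j ; Δ = 0.01733 + 0.01811j
  [-1]  conj(Y_{5,-1})(Ω₁) = -0.25011 - 0.26880j ; Y_{5,-1}(Ω₂) = -0.22215 - 0.50053j ; Δ = -0.07898 + 0.18490j
  [+0]  conj(Y_{5,0})(Ω₁) = 0.77010 + 0.00000j ; Y_{5,0}(Ω₂) = -0.22840 + 0.00000j ; Δ = -0.17589 + 0.00000j
  [+1]  conj(Y_{5,1})(Ω₁) = 0.25011 - 0.26880j ; Y_{5,1}(Ω₂) = 0.22215 - 0.50053j ; Δ = -0.07898 - 0.18490j
  [+2]  conj(Y_{5,2})(Ω₁) = -0.00568 - 0.07873j ; Y_{5,2}(Ω₂) = 0.21301 + 0.23546j ; Δ = 0.01733 - 0.01811j
  [+3]  conj(Y_{5,3})(Ω₁) = -0.00803 - 0.00646j ; Y_{5,3}(Ω₂) = -0.09720 + 0.03196j ; Δ = 0.00099 + 0.00037j
  [+4]  conj(Y_{5,4})(Ω₁) = -0.00086 + 0.00012j ; Y_{5,4}(Ω₂) = 0.00206 - 0.02053j ; Δ = 0.00000 + 0.00002j
  [+5]  conj(Y_{5,5})(Ω₁) = -0.00002 + 0.00004j ; Y_{5,5}(Ω₂) = 0.00212 + 0.00121j ; Δ = -0.00000 + 0.00000j
Total Σ_m = -0.29722 - 0.00000j. Multiply by 1.142397: -0.33955 - 0.00000j. P_5(cos γ) = -0.339545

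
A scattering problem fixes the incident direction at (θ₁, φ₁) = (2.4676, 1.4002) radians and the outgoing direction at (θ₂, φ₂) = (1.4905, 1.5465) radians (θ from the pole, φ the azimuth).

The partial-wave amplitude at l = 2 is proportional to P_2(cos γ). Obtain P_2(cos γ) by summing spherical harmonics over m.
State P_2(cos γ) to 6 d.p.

-0.041647

Summing Y*_{l m}(θ₁,φ₁)·Y_{l m}(θ₂,φ₂) over m ∈ [−2, 2]; prefactor 4π/(2·2+1) = 2.513274:
  m=-2: (-0.141786, 0.050345) × (-0.383336, -0.018642) = (0.055290, -0.016656)  (running Σ = (0.055290, -0.016656))
  m=-1: (-0.063957, -0.371257) × (0.001501, -0.061748) = (-0.023020, 0.003392)  (running Σ = (0.032270, -0.013264))
  m=0: (0.262235, -0.000000) × (-0.309304, 0.000000) = (-0.081110, 0.000000)  (running Σ = (-0.048840, -0.013264))
  m=1: (0.063957, -0.371257) × (-0.001501, -0.061748) = (-0.023020, -0.003392)  (running Σ = (-0.071861, -0.016656))
  m=2: (-0.141786, -0.050345) × (-0.383336, 0.018642) = (0.055290, 0.016656)  (running Σ = (-0.016571, 0.000000))
Accumulated sum (-0.016571, 0.000000); after 4π/(2l+1) scaling, (-0.041647, 0.000000) ⇒ P_2 = -0.041647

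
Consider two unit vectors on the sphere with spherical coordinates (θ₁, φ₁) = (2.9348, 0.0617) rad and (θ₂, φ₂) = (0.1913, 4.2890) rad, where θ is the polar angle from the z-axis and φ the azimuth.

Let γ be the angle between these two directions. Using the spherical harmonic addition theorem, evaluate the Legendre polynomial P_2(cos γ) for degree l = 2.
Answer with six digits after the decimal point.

0.937792

Addition theorem: P_2(cos γ) = (4π/5) Σ_m Y*_{lm}(Ω₁) Y_{lm}(Ω₂), m = −2…2:
  m=-2: (0.016160, 0.002004) × (-0.009250, -0.010461) = (-0.000129, -0.000188)  (running Σ = (-0.000129, -0.000188))
  m=-1: (-0.154946, -0.009572) × (-0.059249, 0.131476) = (0.010439, -0.019805)  (running Σ = (0.010310, -0.019992))
  m=0: (0.590895, -0.000000) × (0.596578, 0.000000) = (0.352515, 0.000000)  (running Σ = (0.362825, -0.019992))
  m=1: (0.154946, -0.009572) × (0.059249, 0.131476) = (0.010439, 0.019805)  (running Σ = (0.373264, -0.000188))
  m=2: (0.016160, -0.002004) × (-0.009250, 0.010461) = (-0.000129, 0.000188)  (running Σ = (0.373136, -0.000000))
Total Σ_m = (0.373136, -0.000000). Multiply by 2.513274: (0.937792, -0.000000). P_2(cos γ) = 0.937792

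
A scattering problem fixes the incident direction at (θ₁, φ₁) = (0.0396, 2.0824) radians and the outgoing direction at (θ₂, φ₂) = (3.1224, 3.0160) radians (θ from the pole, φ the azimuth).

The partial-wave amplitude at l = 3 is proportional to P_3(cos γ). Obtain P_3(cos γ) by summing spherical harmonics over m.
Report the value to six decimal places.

-0.991495

Addition theorem: P_3(cos γ) = (4π/7) Σ_m Y*_{lm}(Ω₁) Y_{lm}(Ω₂), m = −3…3:
  [-3]  conj(Y_{3,-3})(Ω₁) = +0.000026-0.000001i ; Y_{3,-3}(Ω₂) = -0.000003-0.000001i ; Δ = -0.000000-0.000000i
  [-2]  conj(Y_{3,-2})(Ω₁) = -0.000833-0.001367i ; Y_{3,-2}(Ω₂) = -0.000365-0.000094i ; Δ = +0.000000+0.000001i
  [-1]  conj(Y_{3,-1})(Ω₁) = -0.025007+0.044538i ; Y_{3,-1}(Ω₂) = -0.024602-0.003106i ; Δ = +0.000754-0.001018i
  [+0]  conj(Y_{3,0})(Ω₁) = +0.742845-0.000000i ; Y_{3,0}(Ω₂) = -0.745528+0.000000i ; Δ = -0.553812+0.000000i
  [+1]  conj(Y_{3,1})(Ω₁) = +0.025007+0.044538i ; Y_{3,1}(Ω₂) = +0.024602-0.003106i ; Δ = +0.000754+0.001018i
  [+2]  conj(Y_{3,2})(Ω₁) = -0.000833+0.001367i ; Y_{3,2}(Ω₂) = -0.000365+0.000094i ; Δ = +0.000000-0.000001i
  [+3]  conj(Y_{3,3})(Ω₁) = -0.000026-0.000001i ; Y_{3,3}(Ω₂) = +0.000003-0.000001i ; Δ = -0.000000+0.000000i
Accumulated sum -0.552305+0.000000i; after 4π/(2l+1) scaling, -0.991495+0.000000i ⇒ P_3 = -0.991495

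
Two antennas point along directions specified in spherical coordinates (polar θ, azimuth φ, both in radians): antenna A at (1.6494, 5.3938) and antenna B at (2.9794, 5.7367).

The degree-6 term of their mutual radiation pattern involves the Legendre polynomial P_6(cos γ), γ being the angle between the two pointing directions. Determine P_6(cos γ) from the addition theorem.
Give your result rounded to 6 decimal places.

Term-by-term m-sum for l=6 (normalisation 4π/13 = 0.966644):
  m=-6: Y*=0.27704 + 0.38486j  Y=-0.00001 - 0.00000j  product -0.00000 - 0.00000j
  m=-5: Y*=0.03395 - 0.12486j  Y=0.00017 - 0.00007j  product -0.00000 - 0.00002j
  m=-4: Y*=0.30048 - 0.13273j  Y=-0.00136 + 0.00192j  product -0.00015 + 0.00076j
  m=-3: Y*=-0.13225 - 0.06775j  Y=0.00143 - 0.02083j  product -0.00160 + 0.00266j
  m=-2: Y*=-0.05950 - 0.28196j  Y=0.05769 + 0.11140j  product 0.02798 - 0.02289j
  m=-1: Y*=-0.09784 + 0.12064j  Y=-0.39734 - 0.24169j  product 0.06803 - 0.02429j
  m=+0: Y*=-0.27745 + 0.00000j  Y=0.75470 + 0.00000j  product -0.20939 + 0.00000j
  m=+1: Y*=0.09784 + 0.12064j  Y=0.39734 - 0.24169j  product 0.06803 + 0.02429j
  m=+2: Y*=-0.05950 + 0.28196j  Y=0.05769 - 0.11140j  product 0.02798 + 0.02289j
  m=+3: Y*=0.13225 - 0.06775j  Y=-0.00143 - 0.02083j  product -0.00160 - 0.00266j
  m=+4: Y*=0.30048 + 0.13273j  Y=-0.00136 - 0.00192j  product -0.00015 - 0.00076j
  m=+5: Y*=-0.03395 - 0.12486j  Y=-0.00017 - 0.00007j  product -0.00000 + 0.00002j
  m=+6: Y*=0.27704 - 0.38486j  Y=-0.00001 + 0.00000j  product -0.00000 + 0.00000j
Σ over m = -0.02089 - 0.00000j; ×(4π/13) → -0.02020 - 0.00000j. Real part: -0.020195

-0.020195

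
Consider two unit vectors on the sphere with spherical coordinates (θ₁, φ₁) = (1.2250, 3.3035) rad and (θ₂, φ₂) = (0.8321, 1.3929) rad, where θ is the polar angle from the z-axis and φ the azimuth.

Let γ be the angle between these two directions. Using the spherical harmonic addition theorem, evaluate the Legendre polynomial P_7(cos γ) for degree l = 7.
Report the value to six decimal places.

0.007914

Expand P_7 via completeness: Σ_{m} conj(Y_{7,m}) at Ω₁ times Y_{7,m} at Ω₂ —
  [-7]  conj(Y_{7,-7})(Ω₁) = (-0.138193, -0.295498) ; Y_{7,-7}(Ω₂) = (-0.057216, 0.019312) ; Δ = (0.013613, 0.014238)
  [-6]  conj(Y_{7,-6})(Ω₁) = (0.248062, 0.363096) ; Y_{7,-6}(Ω₂) = (-0.099268, -0.180242) ; Δ = (0.040821, -0.080755)
  [-5]  conj(Y_{7,-5})(Ω₁) = (-0.092068, -0.096624) ; Y_{7,-5}(Ω₂) = (0.308137, -0.249850) ; Δ = (-0.052511, -0.006770)
  [-4]  conj(Y_{7,-4})(Ω₁) = (-0.234127, -0.177110) ; Y_{7,-4}(Ω₂) = (0.323575, 0.279015) ; Δ = (-0.026341, -0.122634)
  [-3]  conj(Y_{7,-3})(Ω₁) = (0.219564, 0.115909) ; Y_{7,-3}(Ω₂) = (-0.056186, 0.095089) ; Δ = (-0.023358, 0.014366)
  [-2]  conj(Y_{7,-2})(Ω₁) = (0.189126, 0.063476) ; Y_{7,-2}(Ω₂) = (0.295699, 0.109884) ; Δ = (0.048949, 0.039552)
  [-1]  conj(Y_{7,-1})(Ω₁) = (-0.274394, -0.044819) ; Y_{7,-1}(Ω₂) = (-0.046480, 0.258512) ; Δ = (0.024340, -0.068851)
  [+0]  conj(Y_{7,0})(Ω₁) = (-0.169128, -0.000000) ; Y_{7,0}(Ω₂) = (0.245842, 0.000000) ; Δ = (-0.041579, -0.000000)
  [+1]  conj(Y_{7,1})(Ω₁) = (0.274394, -0.044819) ; Y_{7,1}(Ω₂) = (0.046480, 0.258512) ; Δ = (0.024340, 0.068851)
  [+2]  conj(Y_{7,2})(Ω₁) = (0.189126, -0.063476) ; Y_{7,2}(Ω₂) = (0.295699, -0.109884) ; Δ = (0.048949, -0.039552)
  [+3]  conj(Y_{7,3})(Ω₁) = (-0.219564, 0.115909) ; Y_{7,3}(Ω₂) = (0.056186, 0.095089) ; Δ = (-0.023358, -0.014366)
  [+4]  conj(Y_{7,4})(Ω₁) = (-0.234127, 0.177110) ; Y_{7,4}(Ω₂) = (0.323575, -0.279015) ; Δ = (-0.026341, 0.122634)
  [+5]  conj(Y_{7,5})(Ω₁) = (0.092068, -0.096624) ; Y_{7,5}(Ω₂) = (-0.308137, -0.249850) ; Δ = (-0.052511, 0.006770)
  [+6]  conj(Y_{7,6})(Ω₁) = (0.248062, -0.363096) ; Y_{7,6}(Ω₂) = (-0.099268, 0.180242) ; Δ = (0.040821, 0.080755)
  [+7]  conj(Y_{7,7})(Ω₁) = (0.138193, -0.295498) ; Y_{7,7}(Ω₂) = (0.057216, 0.019312) ; Δ = (0.013613, -0.014238)
Total Σ_m = (0.009446, -0.000000). Multiply by 0.837758: (0.007914, -0.000000). P_7(cos γ) = 0.007914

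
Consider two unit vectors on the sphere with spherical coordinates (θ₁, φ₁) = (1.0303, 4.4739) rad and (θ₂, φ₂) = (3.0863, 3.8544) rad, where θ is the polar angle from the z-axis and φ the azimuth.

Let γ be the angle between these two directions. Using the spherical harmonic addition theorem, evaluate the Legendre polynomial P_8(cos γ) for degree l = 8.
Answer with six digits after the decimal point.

Expand P_8 via completeness: Σ_{m} conj(Y_{8,m}) at Ω₁ times Y_{8,m} at Ω₂ —
  m=-8: (-0.049817, -0.142132) × (0.000000, 0.000000) = (0.000000, -0.000000)  (running Σ = (0.000000, -0.000000))
  m=-7: (0.359769, -0.035598) × (0.000000, 0.000000) = (0.000000, 0.000000)  (running Σ = (0.000000, 0.000000))
  m=-6: (-0.061974, 0.440211) × (-0.000000, 0.000000) = (-0.000000, -0.000000)  (running Σ = (-0.000000, -0.000000))
  m=-5: (-0.175104, -0.069604) × (-0.000005, 0.000002) = (0.000001, -0.000000)  (running Σ = (0.000001, -0.000000))
  m=-4: (-0.140401, 0.197985) × (-0.000120, -0.000036) = (0.000024, -0.000019)  (running Σ = (0.000025, -0.000019))
  m=-3: (-0.213748, -0.245948) × (-0.001254, -0.001966) = (-0.000216, 0.000729)  (running Σ = (-0.000191, 0.000710))
  m=-2: (-0.077290, 0.039942) × (0.004484, -0.030671) = (0.000878, 0.002550)  (running Σ = (0.000688, 0.003259))
  m=-1: (-0.080642, -0.331703) × (0.200842, -0.173612) = (-0.073784, -0.052619)  (running Σ = (-0.073096, -0.049360))
  m=0: (-0.037499, -0.000000) × (1.099967, 0.000000) = (-0.041248, -0.000000)  (running Σ = (-0.114344, -0.049360))
  m=1: (0.080642, -0.331703) × (-0.200842, -0.173612) = (-0.073784, 0.052619)  (running Σ = (-0.188128, 0.003259))
  m=2: (-0.077290, -0.039942) × (0.004484, 0.030671) = (0.000878, -0.002550)  (running Σ = (-0.187250, 0.000710))
  m=3: (0.213748, -0.245948) × (0.001254, -0.001966) = (-0.000216, -0.000729)  (running Σ = (-0.187465, -0.000019))
  m=4: (-0.140401, -0.197985) × (-0.000120, 0.000036) = (0.000024, 0.000019)  (running Σ = (-0.187441, -0.000000))
  m=5: (0.175104, -0.069604) × (0.000005, 0.000002) = (0.000001, 0.000000)  (running Σ = (-0.187440, -0.000000))
  m=6: (-0.061974, -0.440211) × (-0.000000, -0.000000) = (-0.000000, 0.000000)  (running Σ = (-0.187441, 0.000000))
  m=7: (-0.359769, -0.035598) × (-0.000000, 0.000000) = (0.000000, -0.000000)  (running Σ = (-0.187441, -0.000000))
  m=8: (-0.049817, 0.142132) × (0.000000, -0.000000) = (0.000000, 0.000000)  (running Σ = (-0.187441, -0.000000))
Accumulated sum (-0.187441, -0.000000); after 4π/(2l+1) scaling, (-0.138556, -0.000000) ⇒ P_8 = -0.138556

-0.138556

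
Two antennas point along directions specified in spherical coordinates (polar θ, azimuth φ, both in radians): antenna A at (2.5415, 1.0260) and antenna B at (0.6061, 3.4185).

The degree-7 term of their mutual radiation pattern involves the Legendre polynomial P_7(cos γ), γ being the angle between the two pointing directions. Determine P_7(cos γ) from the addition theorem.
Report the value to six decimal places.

0.307703

Expand P_7 via completeness: Σ_{m} conj(Y_{7,m}) at Ω₁ times Y_{7,m} at Ω₂ —
  m=-7: Y*=+0.005702+0.007167i  Y=+0.003498+0.009085i  product -0.000045+0.000077i
  m=-6: Y*=-0.049676+0.006352i  Y=-0.004757-0.052337i  product +0.000569+0.002570i
  m=-5: Y*=+0.067131-0.151294i  Y=-0.031720+0.168328i  product +0.023338+0.016099i
  m=-4: Y*=+0.206093+0.295888i  Y=+0.164066-0.328527i  product +0.131020-0.019162i
  m=-3: Y*=-0.484846+0.030874i  Y=-0.326394+0.357408i  product +0.147216-0.183365i
  m=-2: Y*=+0.122278-0.234185i  Y=+0.210976-0.130461i  product -0.004754-0.065360i
  m=-1: Y*=-0.133360-0.220078i  Y=+0.260622-0.074071i  product -0.051058-0.047479i
  m=+0: Y*=+0.359933-0.000000i  Y=-0.348057+0.000000i  product -0.125277+0.000000i
  m=+1: Y*=+0.133360-0.220078i  Y=-0.260622-0.074071i  product -0.051058+0.047479i
  m=+2: Y*=+0.122278+0.234185i  Y=+0.210976+0.130461i  product -0.004754+0.065360i
  m=+3: Y*=+0.484846+0.030874i  Y=+0.326394+0.357408i  product +0.147216+0.183365i
  m=+4: Y*=+0.206093-0.295888i  Y=+0.164066+0.328527i  product +0.131020+0.019162i
  m=+5: Y*=-0.067131-0.151294i  Y=+0.031720+0.168328i  product +0.023338-0.016099i
  m=+6: Y*=-0.049676-0.006352i  Y=-0.004757+0.052337i  product +0.000569-0.002570i
  m=+7: Y*=-0.005702+0.007167i  Y=-0.003498+0.009085i  product -0.000045-0.000077i
Accumulated sum +0.367293+0.000000i; after 4π/(2l+1) scaling, +0.307703+0.000000i ⇒ P_7 = 0.307703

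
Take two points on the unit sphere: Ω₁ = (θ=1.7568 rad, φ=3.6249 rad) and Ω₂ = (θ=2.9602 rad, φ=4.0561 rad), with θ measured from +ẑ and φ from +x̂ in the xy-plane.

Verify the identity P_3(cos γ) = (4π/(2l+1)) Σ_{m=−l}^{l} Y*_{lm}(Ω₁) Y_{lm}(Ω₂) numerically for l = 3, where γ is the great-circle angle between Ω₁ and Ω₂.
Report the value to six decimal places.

Term-by-term m-sum for l=3 (normalisation 4π/7 = 1.795196):
  term(m=-3) = (0.000265, -0.000933)   from Y*(Ω₁)=(-0.047750, -0.393115), Y(Ω₂)=(0.002258, 0.000950)
  term(m=-2) = (0.003885, -0.004535)   from Y*(Ω₁)=(-0.103696, -0.150220), Y(Ω₂)=(0.008354, 0.031629)
  term(m=-1) = (-0.053512, 0.024620)   from Y*(Ω₁)=(0.233138, 0.122356), Y(Ω₂)=(-0.136509, 0.177244)
  term(m=+0) = (-0.131664, 0.000000)   from Y*(Ω₁)=(0.195237, -0.000000), Y(Ω₂)=(-0.674381, 0.000000)
  term(m=+1) = (-0.053512, -0.024620)   from Y*(Ω₁)=(-0.233138, 0.122356), Y(Ω₂)=(0.136509, 0.177244)
  term(m=+2) = (0.003885, 0.004535)   from Y*(Ω₁)=(-0.103696, 0.150220), Y(Ω₂)=(0.008354, -0.031629)
  term(m=+3) = (0.000265, 0.000933)   from Y*(Ω₁)=(0.047750, -0.393115), Y(Ω₂)=(-0.002258, 0.000950)
Accumulated sum (-0.230387, -0.000000); after 4π/(2l+1) scaling, (-0.413590, -0.000000) ⇒ P_3 = -0.413590

-0.413590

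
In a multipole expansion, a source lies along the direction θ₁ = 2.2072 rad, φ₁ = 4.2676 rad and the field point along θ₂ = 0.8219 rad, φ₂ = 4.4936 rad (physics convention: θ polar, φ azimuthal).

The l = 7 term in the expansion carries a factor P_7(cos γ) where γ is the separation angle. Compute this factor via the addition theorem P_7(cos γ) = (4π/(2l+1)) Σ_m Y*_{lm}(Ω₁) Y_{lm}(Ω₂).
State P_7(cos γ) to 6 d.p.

Expand P_7 via completeness: Σ_{m} conj(Y_{7,m}) at Ω₁ times Y_{7,m} at Ω₂ —
  m=-7: Y*=0.00305 - 0.10877j  Y=0.05650 - 0.00222j  product -0.00007 - 0.00615j
  m=-6: Y*=-0.26786 - 0.13703j  Y=-0.05019 - 0.19016j  product -0.01261 + 0.05781j
  m=-5: Y*=-0.35214 + 0.26945j  Y=-0.34537 + 0.17842j  product 0.07354 - 0.15589j
  m=-4: Y*=0.06007 + 0.28412j  Y=0.27885 + 0.33401j  product -0.07815 + 0.09929j
  m=-3: Y*=-0.13830 - 0.03332j  Y=0.08309 - 0.10786j  product -0.01508 + 0.01215j
  m=-2: Y*=-0.22773 + 0.28091j  Y=0.27244 + 0.12745j  product -0.09784 + 0.04751j
  m=-1: Y*=0.00369 + 0.00774j  Y=0.06147 - 0.27645j  product 0.00237 - 0.00054j
  m=+0: Y*=-0.35341 + 0.00000j  Y=0.22500 + 0.00000j  product -0.07952 + 0.00000j
  m=+1: Y*=-0.00369 + 0.00774j  Y=-0.06147 - 0.27645j  product 0.00237 + 0.00054j
  m=+2: Y*=-0.22773 - 0.28091j  Y=0.27244 - 0.12745j  product -0.09784 - 0.04751j
  m=+3: Y*=0.13830 - 0.03332j  Y=-0.08309 - 0.10786j  product -0.01508 - 0.01215j
  m=+4: Y*=0.06007 - 0.28412j  Y=0.27885 - 0.33401j  product -0.07815 - 0.09929j
  m=+5: Y*=0.35214 + 0.26945j  Y=0.34537 + 0.17842j  product 0.07354 + 0.15589j
  m=+6: Y*=-0.26786 + 0.13703j  Y=-0.05019 + 0.19016j  product -0.01261 - 0.05781j
  m=+7: Y*=-0.00305 - 0.10877j  Y=-0.05650 - 0.00222j  product -0.00007 + 0.00615j
Σ over m = -0.33522 + 0.00000j; ×(4π/15) → -0.28083 + 0.00000j. Real part: -0.280830

-0.280830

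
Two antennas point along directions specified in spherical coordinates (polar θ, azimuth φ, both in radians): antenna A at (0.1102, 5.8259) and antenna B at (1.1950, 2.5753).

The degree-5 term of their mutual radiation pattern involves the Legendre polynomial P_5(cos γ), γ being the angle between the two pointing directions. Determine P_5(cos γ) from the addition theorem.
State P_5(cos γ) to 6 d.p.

Expand P_5 via completeness: Σ_{m} conj(Y_{5,m}) at Ω₁ times Y_{5,m} at Ω₂ —
  m=-5: -0.000005-0.000006i × +0.307844-0.098655i = -0.000002-0.000001i  (running Σ = -0.000002-0.000001i)
  m=-4: -0.000055-0.000206i × -0.258091+0.309939i = +0.000078+0.000036i  (running Σ = +0.000076+0.000035i)
  m=-3: +0.000718-0.003560i × +0.007551-0.058629i = -0.000203-0.000069i  (running Σ = -0.000127-0.000034i)
  m=-2: +0.024410-0.031699i × -0.136091-0.290423i = -0.012528-0.002775i  (running Σ = -0.012655-0.002809i)
  m=-1: +0.242230-0.119195i × +0.126909+0.080683i = +0.040358+0.004417i  (running Σ = +0.027703+0.001608i)
  m=0: +0.852267-0.000000i × +0.288187+0.000000i = +0.245612+0.000000i  (running Σ = +0.273315+0.001608i)
  m=1: -0.242230-0.119195i × -0.126909+0.080683i = +0.040358-0.004417i  (running Σ = +0.313673-0.002809i)
  m=2: +0.024410+0.031699i × -0.136091+0.290423i = -0.012528+0.002775i  (running Σ = +0.301145-0.000034i)
  m=3: -0.000718-0.003560i × -0.007551-0.058629i = -0.000203+0.000069i  (running Σ = +0.300942+0.000035i)
  m=4: -0.000055+0.000206i × -0.258091-0.309939i = +0.000078-0.000036i  (running Σ = +0.301020-0.000001i)
  m=5: +0.000005-0.000006i × -0.307844-0.098655i = -0.000002+0.000001i  (running Σ = +0.301017-0.000000i)
Total Σ_m = +0.301017-0.000000i. Multiply by 1.142397: +0.343882-0.000000i. P_5(cos γ) = 0.343882

0.343882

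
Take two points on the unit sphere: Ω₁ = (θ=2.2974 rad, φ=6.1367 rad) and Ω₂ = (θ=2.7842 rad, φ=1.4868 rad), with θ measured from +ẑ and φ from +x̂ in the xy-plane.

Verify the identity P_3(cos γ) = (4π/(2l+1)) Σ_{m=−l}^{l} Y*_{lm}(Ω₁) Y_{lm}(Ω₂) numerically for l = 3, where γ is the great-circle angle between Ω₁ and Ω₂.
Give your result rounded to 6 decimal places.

Expand P_3 via completeness: Σ_{m} conj(Y_{3,m}) at Ω₁ times Y_{3,m} at Ω₂ —
  [-3]  conj(Y_{3,-3})(Ω₁) = +0.157663-0.074120i ; Y_{3,-3}(Ω₂) = -0.004454+0.017299i ; Δ = +0.000580+0.003057i
  [-2]  conj(Y_{3,-2})(Ω₁) = -0.363135+0.109540i ; Y_{3,-2}(Ω₂) = +0.115521+0.019591i ; Δ = -0.044096+0.005540i
  [-1]  conj(Y_{3,-1})(Ω₁) = +0.288365-0.042546i ; Y_{3,-1}(Ω₂) = +0.032137-0.381703i ; Δ = -0.006973-0.111437i
  [+0]  conj(Y_{3,0})(Ω₁) = +0.196669-0.000000i ; Y_{3,0}(Ω₂) = -0.485269+0.000000i ; Δ = -0.095437+0.000000i
  [+1]  conj(Y_{3,1})(Ω₁) = -0.288365-0.042546i ; Y_{3,1}(Ω₂) = -0.032137-0.381703i ; Δ = -0.006973+0.111437i
  [+2]  conj(Y_{3,2})(Ω₁) = -0.363135-0.109540i ; Y_{3,2}(Ω₂) = +0.115521-0.019591i ; Δ = -0.044096-0.005540i
  [+3]  conj(Y_{3,3})(Ω₁) = -0.157663-0.074120i ; Y_{3,3}(Ω₂) = +0.004454+0.017299i ; Δ = +0.000580-0.003057i
Total Σ_m = -0.196414-0.000000i. Multiply by 1.795196: -0.352602-0.000000i. P_3(cos γ) = -0.352602

-0.352602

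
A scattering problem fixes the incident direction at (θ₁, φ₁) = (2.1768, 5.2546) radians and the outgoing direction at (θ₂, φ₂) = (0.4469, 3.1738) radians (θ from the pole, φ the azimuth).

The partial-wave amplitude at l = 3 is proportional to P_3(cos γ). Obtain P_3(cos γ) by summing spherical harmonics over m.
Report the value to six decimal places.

Term-by-term m-sum for l=3 (normalisation 4π/7 = 1.795196):
  term(m=-3) = +0.007796-0.000318i   from Y*(Ω₁)=-0.231312-0.012929i, Y(Ω₂)=-0.033520+0.003249i
  term(m=-2) = +0.035427+0.057681i   from Y*(Ω₁)=+0.183817+0.347652i, Y(Ω₂)=+0.171776-0.011080i
  term(m=-1) = -0.034550+0.061767i   from Y*(Ω₁)=+0.085281-0.141559i, Y(Ω₂)=-0.428024+0.013790i
  term(m=+0) = +0.105077+0.000000i   from Y*(Ω₁)=+0.292871-0.000000i, Y(Ω₂)=+0.358784+0.000000i
  term(m=+1) = -0.034550-0.061767i   from Y*(Ω₁)=-0.085281-0.141559i, Y(Ω₂)=+0.428024+0.013790i
  term(m=+2) = +0.035427-0.057681i   from Y*(Ω₁)=+0.183817-0.347652i, Y(Ω₂)=+0.171776+0.011080i
  term(m=+3) = +0.007796+0.000318i   from Y*(Ω₁)=+0.231312-0.012929i, Y(Ω₂)=+0.033520+0.003249i
Total Σ_m = +0.122424+0.000000i. Multiply by 1.795196: +0.219775+0.000000i. P_3(cos γ) = 0.219775

0.219775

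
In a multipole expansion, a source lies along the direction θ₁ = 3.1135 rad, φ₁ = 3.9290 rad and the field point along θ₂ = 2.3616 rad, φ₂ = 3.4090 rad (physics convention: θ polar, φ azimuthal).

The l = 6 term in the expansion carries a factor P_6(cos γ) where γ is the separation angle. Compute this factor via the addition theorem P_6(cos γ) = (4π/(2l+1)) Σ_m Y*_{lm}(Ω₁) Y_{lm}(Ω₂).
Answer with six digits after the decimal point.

-0.214466

Expand P_6 via completeness: Σ_{m} conj(Y_{6,m}) at Ω₁ times Y_{6,m} at Ω₂ —
  m=-6: 0.00000 - 0.00000j × -0.00197 - 0.05842j = -0.00000 + 0.00000j  (running Σ = -0.00000 + 0.00000j)
  m=-5: -0.00000 - 0.00000j × 0.04741 - 0.19910j = -0.00000 + 0.00000j  (running Σ = -0.00000 + 0.00000j)
  m=-4: -0.00000 - 0.00000j × 0.19119 - 0.34900j = -0.00000 + 0.00000j  (running Σ = -0.00000 + 0.00000j)
  m=-3: -0.00008 + 0.00008j × 0.28657 - 0.29638j = 0.00000 + 0.00005j  (running Σ = 0.00000 + 0.00005j)
  m=-2: -0.00002 + 0.00410j × 0.04602 - 0.02726j = 0.00011 + 0.00019j  (running Σ = 0.00011 + 0.00024j)
  m=-1: 0.06507 + 0.06533j × -0.34423 + 0.09431j = -0.02856 - 0.01635j  (running Σ = -0.02845 - 0.01612j)
  m=0: 1.00870 + 0.00000j × -0.16354 + 0.00000j = -0.16497 + 0.00000j  (running Σ = -0.19342 - 0.01612j)
  m=1: -0.06507 + 0.06533j × 0.34423 + 0.09431j = -0.02856 + 0.01635j  (running Σ = -0.22198 + 0.00024j)
  m=2: -0.00002 - 0.00410j × 0.04602 + 0.02726j = 0.00011 - 0.00019j  (running Σ = -0.22187 + 0.00005j)
  m=3: 0.00008 + 0.00008j × -0.28657 - 0.29638j = 0.00000 - 0.00005j  (running Σ = -0.22187 + 0.00000j)
  m=4: -0.00000 + 0.00000j × 0.19119 + 0.34900j = -0.00000 - 0.00000j  (running Σ = -0.22187 + 0.00000j)
  m=5: 0.00000 - 0.00000j × -0.04741 - 0.19910j = -0.00000 - 0.00000j  (running Σ = -0.22187 + 0.00000j)
  m=6: 0.00000 + 0.00000j × -0.00197 + 0.05842j = -0.00000 - 0.00000j  (running Σ = -0.22187 + 0.00000j)
Total Σ_m = -0.22187 + 0.00000j. Multiply by 0.966644: -0.21447 + 0.00000j. P_6(cos γ) = -0.214466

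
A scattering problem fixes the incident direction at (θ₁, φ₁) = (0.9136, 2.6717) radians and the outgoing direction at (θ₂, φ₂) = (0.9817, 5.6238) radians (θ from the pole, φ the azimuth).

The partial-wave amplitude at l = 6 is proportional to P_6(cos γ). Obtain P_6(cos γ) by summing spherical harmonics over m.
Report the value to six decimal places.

0.143325

Expand P_6 via completeness: Σ_{m} conj(Y_{6,m}) at Ω₁ times Y_{6,m} at Ω₂ —
  term(m=-6) = (0.007981, 0.017227)   from Y*(Ω₁)=(-0.112840, -0.037674), Y(Ω₂)=(-0.109493, -0.116110)
  term(m=-5) = (-0.068577, -0.095384)   from Y*(Ω₁)=(0.223332, 0.226359), Y(Ω₂)=(-0.364994, -0.057156)
  term(m=-4) = (0.129120, 0.122225)   from Y*(Ω₁)=(-0.132272, -0.414676), Y(Ω₂)=(-0.357677, 0.197286)
  term(m=-3) = (-0.015140, -0.009672)   from Y*(Ω₁)=(-0.035011, 0.215416), Y(Ω₂)=(-0.032614, 0.075583)
  term(m=-2) = (0.067610, 0.026925)   from Y*(Ω₁)=(-0.135063, 0.184850), Y(Ω₂)=(-0.079268, -0.307836)
  term(m=-1) = (-0.066508, -0.012756)   from Y*(Ω₁)=(0.284219, -0.144335), Y(Ω₂)=(-0.167908, -0.130149)
  term(m=+0) = (0.039298, 0.000000)   from Y*(Ω₁)=(0.147511, -0.000000), Y(Ω₂)=(0.266406, 0.000000)
  term(m=+1) = (-0.066508, 0.012756)   from Y*(Ω₁)=(-0.284219, -0.144335), Y(Ω₂)=(0.167908, -0.130149)
  term(m=+2) = (0.067610, -0.026925)   from Y*(Ω₁)=(-0.135063, -0.184850), Y(Ω₂)=(-0.079268, 0.307836)
  term(m=+3) = (-0.015140, 0.009672)   from Y*(Ω₁)=(0.035011, 0.215416), Y(Ω₂)=(0.032614, 0.075583)
  term(m=+4) = (0.129120, -0.122225)   from Y*(Ω₁)=(-0.132272, 0.414676), Y(Ω₂)=(-0.357677, -0.197286)
  term(m=+5) = (-0.068577, 0.095384)   from Y*(Ω₁)=(-0.223332, 0.226359), Y(Ω₂)=(0.364994, -0.057156)
  term(m=+6) = (0.007981, -0.017227)   from Y*(Ω₁)=(-0.112840, 0.037674), Y(Ω₂)=(-0.109493, 0.116110)
Total Σ_m = (0.148271, -0.000000). Multiply by 0.966644: (0.143325, -0.000000). P_6(cos γ) = 0.143325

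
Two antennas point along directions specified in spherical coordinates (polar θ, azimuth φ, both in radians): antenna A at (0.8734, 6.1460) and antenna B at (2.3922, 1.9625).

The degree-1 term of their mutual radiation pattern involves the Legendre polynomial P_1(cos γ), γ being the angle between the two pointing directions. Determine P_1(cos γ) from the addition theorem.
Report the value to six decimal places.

Term-by-term m-sum for l=1 (normalisation 4π/3 = 4.188790):
  m=-1: Y*=0.26234 - 0.03622j  Y=-0.08985 - 0.21752j  product -0.03145 - 0.05381j
  m=+0: Y*=0.31379 + 0.00000j  Y=-0.35771 + 0.00000j  product -0.11225 + 0.00000j
  m=+1: Y*=-0.26234 - 0.03622j  Y=0.08985 - 0.21752j  product -0.03145 + 0.05381j
Total Σ_m = -0.17514 + 0.00000j. Multiply by 4.188790: -0.73364 + 0.00000j. P_1(cos γ) = -0.733636

-0.733636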